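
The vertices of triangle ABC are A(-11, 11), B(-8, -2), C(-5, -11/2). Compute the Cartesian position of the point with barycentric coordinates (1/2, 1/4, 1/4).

P = (1/2)·A + (1/4)·B + (1/4)·C.
x-coordinate: (1/2)·(-11) + (1/4)·(-8) + (1/4)·(-5) = -35/4.
y-coordinate: (1/2)·11 + (1/4)·(-2) + (1/4)·(-11/2) = 29/8.

(-35/4, 29/8)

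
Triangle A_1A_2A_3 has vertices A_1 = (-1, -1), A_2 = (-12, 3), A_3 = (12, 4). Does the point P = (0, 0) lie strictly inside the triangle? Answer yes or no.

yes

Barycentric coordinates of P: (84/107, 8/107, 15/107).
The three coordinates are positive, positive, positive; a point is interior exactly when all three are positive.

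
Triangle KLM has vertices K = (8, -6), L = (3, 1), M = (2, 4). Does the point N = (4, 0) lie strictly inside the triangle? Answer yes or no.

Barycentric coordinates of N: (1/4, 1/2, 1/4).
The three coordinates are positive, positive, positive; a point is interior exactly when all three are positive.

yes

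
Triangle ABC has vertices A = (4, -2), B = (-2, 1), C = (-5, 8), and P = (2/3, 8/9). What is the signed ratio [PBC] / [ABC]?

[ABC] = ½·(4·(1−8) + (-2)·(8−(-2)) + (-5)·(-2−1)) = ½·(-28 − 20 + 15) = -33/2.
[PBC] = ½·((2/3)·(1−8) + (-2)·(8−(8/9)) + (-5)·(8/9−1)) = ½·(-14/3 − 128/9 + 5/9) = -55/6, so the ratio is (-55/6)/(-33/2) = 5/9.

5/9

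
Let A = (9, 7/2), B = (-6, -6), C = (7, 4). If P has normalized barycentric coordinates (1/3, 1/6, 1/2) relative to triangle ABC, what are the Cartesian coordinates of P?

(11/2, 13/6)

P = (1/3)·A + (1/6)·B + (1/2)·C.
x-coordinate: (1/3)·9 + (1/6)·(-6) + (1/2)·7 = 11/2.
y-coordinate: (1/3)·(7/2) + (1/6)·(-6) + (1/2)·4 = 13/6.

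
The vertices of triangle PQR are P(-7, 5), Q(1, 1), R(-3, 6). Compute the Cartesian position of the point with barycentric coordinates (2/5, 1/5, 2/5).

S = (2/5)·P + (1/5)·Q + (2/5)·R.
x-coordinate: (2/5)·(-7) + (1/5)·1 + (2/5)·(-3) = -19/5.
y-coordinate: (2/5)·5 + (1/5)·1 + (2/5)·6 = 23/5.

(-19/5, 23/5)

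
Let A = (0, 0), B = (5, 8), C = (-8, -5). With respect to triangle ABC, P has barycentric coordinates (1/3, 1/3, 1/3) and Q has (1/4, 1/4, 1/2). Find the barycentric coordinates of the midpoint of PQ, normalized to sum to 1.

Since both coordinate triples sum to 1, the midpoint's barycentrics are the componentwise average.
(1/3+1/4)/2 = 7/24; similarly 7/24 and 5/12.

(7/24, 7/24, 5/12)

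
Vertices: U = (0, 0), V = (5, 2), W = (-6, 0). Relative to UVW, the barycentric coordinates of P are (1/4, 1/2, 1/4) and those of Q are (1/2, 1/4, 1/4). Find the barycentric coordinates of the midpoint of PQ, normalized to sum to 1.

Since both coordinate triples sum to 1, the midpoint's barycentrics are the componentwise average.
(1/4+1/2)/2 = 3/8; similarly 3/8 and 1/4.

(3/8, 3/8, 1/4)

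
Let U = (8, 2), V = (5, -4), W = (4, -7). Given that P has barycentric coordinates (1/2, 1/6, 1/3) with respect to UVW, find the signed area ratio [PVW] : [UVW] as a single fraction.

1/2

The signed ratio [PVW]/[UVW] equals the barycentric coordinate of P at vertex U, which is 1/2.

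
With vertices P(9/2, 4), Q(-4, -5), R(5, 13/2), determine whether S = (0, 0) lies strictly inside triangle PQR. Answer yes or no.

Barycentric coordinates of S: (4/67, 37/67, 26/67).
The three coordinates are positive, positive, positive; a point is interior exactly when all three are positive.

yes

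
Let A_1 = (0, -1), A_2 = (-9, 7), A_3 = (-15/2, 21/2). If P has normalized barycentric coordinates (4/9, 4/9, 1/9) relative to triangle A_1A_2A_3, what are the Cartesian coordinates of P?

P = (4/9)·A_1 + (4/9)·A_2 + (1/9)·A_3.
x-coordinate: (4/9)·0 + (4/9)·(-9) + (1/9)·(-15/2) = -29/6.
y-coordinate: (4/9)·(-1) + (4/9)·7 + (1/9)·(21/2) = 23/6.

(-29/6, 23/6)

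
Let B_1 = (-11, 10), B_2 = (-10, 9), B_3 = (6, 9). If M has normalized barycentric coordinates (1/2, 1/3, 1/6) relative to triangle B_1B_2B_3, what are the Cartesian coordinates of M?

M = (1/2)·B_1 + (1/3)·B_2 + (1/6)·B_3.
x-coordinate: (1/2)·(-11) + (1/3)·(-10) + (1/6)·6 = -47/6.
y-coordinate: (1/2)·10 + (1/3)·9 + (1/6)·9 = 19/2.

(-47/6, 19/2)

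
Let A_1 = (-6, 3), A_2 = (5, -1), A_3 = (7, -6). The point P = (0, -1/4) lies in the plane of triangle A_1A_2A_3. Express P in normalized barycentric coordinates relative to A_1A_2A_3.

(1/2, 1/4, 1/4)

Signed area of the reference triangle: [A_1A_2A_3] = ½·((-6)·(-1−(-6)) + 5·(-6−3) + 7·(3−(-1))) = ½·(-30 − 45 + 28) = -47/2.
[PA_2A_3] = ½·(0·(-1−(-6)) + 5·(-6−(-1/4)) + 7·(-1/4−(-1))) = ½·(0 − 115/4 + 21/4) = -47/4, so the A_1-coordinate is (-47/4)/(-47/2) = 1/2.
[A_1PA_3] = ½·((-6)·(-1/4−(-6)) + 0·(-6−3) + 7·(3−(-1/4))) = ½·(-69/2 + 0 + 91/4) = -47/8, so the A_2-coordinate is 1/4.
[A_1A_2P] = ½·((-6)·(-1−(-1/4)) + 5·(-1/4−3) + 0·(3−(-1))) = ½·(9/2 − 65/4 + 0) = -47/8, so the A_3-coordinate is 1/4.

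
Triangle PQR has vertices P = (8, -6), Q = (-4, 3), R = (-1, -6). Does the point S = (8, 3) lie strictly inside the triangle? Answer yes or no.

no

Barycentric coordinates of S: (4/3, 1, -4/3).
The three coordinates are positive, positive, negative; a point is interior exactly when all three are positive.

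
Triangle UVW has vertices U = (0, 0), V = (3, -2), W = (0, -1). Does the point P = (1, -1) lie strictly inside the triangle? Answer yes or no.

Barycentric coordinates of P: (1/3, 1/3, 1/3).
The three coordinates are positive, positive, positive; a point is interior exactly when all three are positive.

yes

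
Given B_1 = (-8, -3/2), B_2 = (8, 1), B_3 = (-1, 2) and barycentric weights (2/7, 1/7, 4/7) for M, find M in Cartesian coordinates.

M = (2/7)·B_1 + (1/7)·B_2 + (4/7)·B_3.
x-coordinate: (2/7)·(-8) + (1/7)·8 + (4/7)·(-1) = -12/7.
y-coordinate: (2/7)·(-3/2) + (1/7)·1 + (4/7)·2 = 6/7.

(-12/7, 6/7)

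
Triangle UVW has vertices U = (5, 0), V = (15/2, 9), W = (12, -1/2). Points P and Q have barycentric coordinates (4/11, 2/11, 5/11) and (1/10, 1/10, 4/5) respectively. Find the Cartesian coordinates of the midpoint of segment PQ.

(4287/440, 21/22)

Barycentric coordinates of the midpoint are the average: (51/220, 31/220, 69/110).
Converting: (51/220)·U + (31/220)·V + (69/110)·W = (4287/440, 21/22).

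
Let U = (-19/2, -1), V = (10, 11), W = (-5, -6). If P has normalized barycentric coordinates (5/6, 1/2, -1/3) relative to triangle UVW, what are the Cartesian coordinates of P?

(-5/4, 20/3)

P = (5/6)·U + (1/2)·V + (-1/3)·W.
x-coordinate: (5/6)·(-19/2) + (1/2)·10 + (-1/3)·(-5) = -5/4.
y-coordinate: (5/6)·(-1) + (1/2)·11 + (-1/3)·(-6) = 20/3.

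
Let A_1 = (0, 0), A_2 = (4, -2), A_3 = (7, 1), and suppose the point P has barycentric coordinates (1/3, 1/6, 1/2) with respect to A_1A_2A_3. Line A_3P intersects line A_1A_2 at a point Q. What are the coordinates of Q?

(4/3, -2/3)

Line A_3P meets A_1A_2 where the A_3-coordinate vanishes; zeroing P's A_3-weight and renormalizing leaves A_1, A_2-weights 1/3 : 1/6 → (2/3, 1/3).
So Q = (2/3)·A_1 + (1/3)·A_2 = (4/3, -2/3).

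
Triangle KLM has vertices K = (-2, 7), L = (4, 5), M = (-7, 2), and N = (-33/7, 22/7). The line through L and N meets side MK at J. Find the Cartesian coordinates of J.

(-37/6, 17/6)

Barycentric coordinates of N with respect to KLM: (1/7, 1/7, 5/7).
On side MK the L-coordinate is zero; dropping N's L-weight 1/7 and renormalizing the remaining 5/7 : 1/7 gives weights 5/6, 1/6 on M, K.
J = (5/6)·(-7, 2) + (1/6)·(-2, 7) = (-37/6, 17/6).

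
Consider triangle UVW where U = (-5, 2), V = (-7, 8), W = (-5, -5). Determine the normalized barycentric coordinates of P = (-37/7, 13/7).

Signed area of the reference triangle: [UVW] = ½·((-5)·(8−(-5)) + (-7)·(-5−2) + (-5)·(2−8)) = ½·(-65 + 49 + 30) = 7.
[PVW] = ½·((-37/7)·(8−(-5)) + (-7)·(-5−(13/7)) + (-5)·(13/7−8)) = ½·(-481/7 + 48 + 215/7) = 5, so the U-coordinate is 5/7 = 5/7.
[UPW] = ½·((-5)·(13/7−(-5)) + (-37/7)·(-5−2) + (-5)·(2−(13/7))) = ½·(-240/7 + 37 − 5/7) = 1, so the V-coordinate is 1/7.
[UVP] = ½·((-5)·(8−(13/7)) + (-7)·(13/7−2) + (-37/7)·(2−8)) = ½·(-215/7 + 1 + 222/7) = 1, so the W-coordinate is 1/7.
Check: 5/7 + 1/7 + 1/7 = 1.

(5/7, 1/7, 1/7)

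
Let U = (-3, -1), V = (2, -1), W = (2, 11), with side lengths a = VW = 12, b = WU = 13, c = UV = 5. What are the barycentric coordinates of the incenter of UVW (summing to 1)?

The incenter has barycentric coordinates proportional to the opposite side lengths: (12 : 13 : 5).
Normalizing by 12+13+5 = 30 gives (2/5, 13/30, 1/6).

(2/5, 13/30, 1/6)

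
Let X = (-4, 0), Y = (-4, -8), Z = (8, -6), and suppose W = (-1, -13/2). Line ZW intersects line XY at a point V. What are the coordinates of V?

(-4, -20/3)

Barycentric coordinates of W with respect to XYZ: (1/8, 5/8, 1/4).
On side XY the Z-coordinate is zero; dropping W's Z-weight 1/4 and renormalizing the remaining 1/8 : 5/8 gives weights 1/6, 5/6 on X, Y.
V = (1/6)·(-4, 0) + (5/6)·(-4, -8) = (-4, -20/3).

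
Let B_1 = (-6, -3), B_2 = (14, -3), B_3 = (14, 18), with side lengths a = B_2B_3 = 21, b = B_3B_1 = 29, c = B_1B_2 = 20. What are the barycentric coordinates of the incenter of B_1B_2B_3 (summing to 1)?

The incenter has barycentric coordinates proportional to the opposite side lengths: (21 : 29 : 20).
Normalizing by 21+29+20 = 70 gives (3/10, 29/70, 2/7).

(3/10, 29/70, 2/7)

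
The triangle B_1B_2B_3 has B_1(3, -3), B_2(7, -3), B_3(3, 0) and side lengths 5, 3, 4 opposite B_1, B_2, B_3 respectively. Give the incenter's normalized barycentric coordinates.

(5/12, 1/4, 1/3)

The incenter has barycentric coordinates proportional to the opposite side lengths: (5 : 3 : 4).
Normalizing by 5+3+4 = 12 gives (5/12, 1/4, 1/3).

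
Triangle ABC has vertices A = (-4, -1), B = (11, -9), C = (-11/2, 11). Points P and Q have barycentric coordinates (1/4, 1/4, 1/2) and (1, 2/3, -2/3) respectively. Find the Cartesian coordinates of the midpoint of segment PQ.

Barycentric coordinates of the midpoint are the average: (5/8, 11/24, -1/12).
Converting: (5/8)·A + (11/24)·B + (-1/12)·C = (3, -17/3).

(3, -17/3)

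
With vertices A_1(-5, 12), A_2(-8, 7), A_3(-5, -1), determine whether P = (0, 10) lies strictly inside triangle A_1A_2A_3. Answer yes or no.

Barycentric coordinates of P: (73/39, -5/3, 31/39).
The three coordinates are positive, negative, positive; a point is interior exactly when all three are positive.

no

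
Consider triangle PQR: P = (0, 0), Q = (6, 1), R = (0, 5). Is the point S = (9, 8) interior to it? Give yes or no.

no

Barycentric coordinates of S: (-9/5, 3/2, 13/10).
The three coordinates are negative, positive, positive; a point is interior exactly when all three are positive.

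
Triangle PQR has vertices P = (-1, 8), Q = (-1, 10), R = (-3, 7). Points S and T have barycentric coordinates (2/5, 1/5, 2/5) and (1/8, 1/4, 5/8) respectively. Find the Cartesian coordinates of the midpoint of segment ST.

Barycentric coordinates of the midpoint are the average: (21/80, 9/40, 41/80).
Converting: (21/80)·P + (9/40)·Q + (41/80)·R = (-81/40, 127/16).

(-81/40, 127/16)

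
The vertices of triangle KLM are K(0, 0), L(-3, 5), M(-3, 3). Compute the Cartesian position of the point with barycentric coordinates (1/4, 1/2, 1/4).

N = (1/4)·K + (1/2)·L + (1/4)·M.
x-coordinate: (1/4)·0 + (1/2)·(-3) + (1/4)·(-3) = -9/4.
y-coordinate: (1/4)·0 + (1/2)·5 + (1/4)·3 = 13/4.

(-9/4, 13/4)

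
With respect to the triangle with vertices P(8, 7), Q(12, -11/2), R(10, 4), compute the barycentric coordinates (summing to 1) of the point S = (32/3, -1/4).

Signed area of the reference triangle: [PQR] = ½·(8·(-11/2−4) + 12·(4−7) + 10·(7−(-11/2))) = ½·(-76 − 36 + 125) = 13/2.
[SQR] = ½·((32/3)·(-11/2−4) + 12·(4−(-1/4)) + 10·(-1/4−(-11/2))) = ½·(-304/3 + 51 + 105/2) = 13/12, so the P-coordinate is (13/12)/(13/2) = 1/6.
[PSR] = ½·(8·(-1/4−4) + (32/3)·(4−7) + 10·(7−(-1/4))) = ½·(-34 − 32 + 145/2) = 13/4, so the Q-coordinate is 1/2.
[PQS] = ½·(8·(-11/2−(-1/4)) + 12·(-1/4−7) + (32/3)·(7−(-11/2))) = ½·(-42 − 87 + 400/3) = 13/6, so the R-coordinate is 1/3.

(1/6, 1/2, 1/3)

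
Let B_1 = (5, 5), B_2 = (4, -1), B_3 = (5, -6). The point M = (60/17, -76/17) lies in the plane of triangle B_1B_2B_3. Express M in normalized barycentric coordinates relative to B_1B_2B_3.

(-9/17, 25/17, 1/17)

Signed area of the reference triangle: [B_1B_2B_3] = ½·(5·(-1−(-6)) + 4·(-6−5) + 5·(5−(-1))) = ½·(25 − 44 + 30) = 11/2.
[MB_2B_3] = ½·((60/17)·(-1−(-6)) + 4·(-6−(-76/17)) + 5·(-76/17−(-1))) = ½·(300/17 − 104/17 − 295/17) = -99/34, so the B_1-coordinate is (-99/34)/(11/2) = -9/17.
[B_1MB_3] = ½·(5·(-76/17−(-6)) + (60/17)·(-6−5) + 5·(5−(-76/17))) = ½·(130/17 − 660/17 + 805/17) = 275/34, so the B_2-coordinate is 25/17.
[B_1B_2M] = ½·(5·(-1−(-76/17)) + 4·(-76/17−5) + (60/17)·(5−(-1))) = ½·(295/17 − 644/17 + 360/17) = 11/34, so the B_3-coordinate is 1/17.
Check: -9/17 + 25/17 + 1/17 = 1.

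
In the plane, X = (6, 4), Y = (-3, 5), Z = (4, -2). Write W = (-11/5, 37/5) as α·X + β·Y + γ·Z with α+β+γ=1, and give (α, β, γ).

Signed area of the reference triangle: [XYZ] = ½·(6·(5−(-2)) + (-3)·(-2−4) + 4·(4−5)) = ½·(42 + 18 − 4) = 28.
[WYZ] = ½·((-11/5)·(5−(-2)) + (-3)·(-2−(37/5)) + 4·(37/5−5)) = ½·(-77/5 + 141/5 + 48/5) = 56/5, so the X-coordinate is (56/5)/28 = 2/5.
[XWZ] = ½·(6·(37/5−(-2)) + (-11/5)·(-2−4) + 4·(4−(37/5))) = ½·(282/5 + 66/5 − 68/5) = 28, so the Y-coordinate is 1.
[XYW] = ½·(6·(5−(37/5)) + (-3)·(37/5−4) + (-11/5)·(4−5)) = ½·(-72/5 − 51/5 + 11/5) = -56/5, so the Z-coordinate is -2/5.
Check: 2/5 + 1 − 2/5 = 1.

(2/5, 1, -2/5)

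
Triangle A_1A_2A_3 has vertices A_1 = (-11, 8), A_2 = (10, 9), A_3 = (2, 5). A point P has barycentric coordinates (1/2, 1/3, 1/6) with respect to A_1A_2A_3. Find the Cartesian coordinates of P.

(-11/6, 47/6)

P = (1/2)·A_1 + (1/3)·A_2 + (1/6)·A_3.
x-coordinate: (1/2)·(-11) + (1/3)·10 + (1/6)·2 = -11/6.
y-coordinate: (1/2)·8 + (1/3)·9 + (1/6)·5 = 47/6.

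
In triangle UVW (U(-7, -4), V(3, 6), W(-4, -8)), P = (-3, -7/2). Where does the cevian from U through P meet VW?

Barycentric coordinates of P with respect to UVW: (1/4, 1/4, 1/2).
On side VW the U-coordinate is zero; dropping P's U-weight 1/4 and renormalizing the remaining 1/4 : 1/2 gives weights 1/3, 2/3 on V, W.
Q = (1/3)·(3, 6) + (2/3)·(-4, -8) = (-5/3, -10/3).

(-5/3, -10/3)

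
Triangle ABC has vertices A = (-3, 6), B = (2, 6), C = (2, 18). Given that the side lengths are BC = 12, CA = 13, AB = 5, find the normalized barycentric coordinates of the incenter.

(2/5, 13/30, 1/6)

The incenter has barycentric coordinates proportional to the opposite side lengths: (12 : 13 : 5).
Normalizing by 12+13+5 = 30 gives (2/5, 13/30, 1/6).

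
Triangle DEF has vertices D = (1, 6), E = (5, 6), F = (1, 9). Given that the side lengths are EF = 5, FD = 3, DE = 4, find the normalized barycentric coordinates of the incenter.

The incenter has barycentric coordinates proportional to the opposite side lengths: (5 : 3 : 4).
Normalizing by 5+3+4 = 12 gives (5/12, 1/4, 1/3).

(5/12, 1/4, 1/3)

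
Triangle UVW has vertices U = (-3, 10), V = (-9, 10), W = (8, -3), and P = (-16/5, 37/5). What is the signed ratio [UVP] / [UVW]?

1/5

[UVW] = ½·((-3)·(10−(-3)) + (-9)·(-3−10) + 8·(10−10)) = ½·(-39 + 117 + 0) = 39.
[UVP] = ½·((-3)·(10−(37/5)) + (-9)·(37/5−10) + (-16/5)·(10−10)) = ½·(-39/5 + 117/5 + 0) = 39/5, so the ratio is (39/5)/39 = 1/5.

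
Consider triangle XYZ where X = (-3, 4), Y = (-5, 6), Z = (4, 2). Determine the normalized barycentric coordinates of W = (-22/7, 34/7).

(2/7, 4/7, 1/7)

Signed area of the reference triangle: [XYZ] = ½·((-3)·(6−2) + (-5)·(2−4) + 4·(4−6)) = ½·(-12 + 10 − 8) = -5.
[WYZ] = ½·((-22/7)·(6−2) + (-5)·(2−(34/7)) + 4·(34/7−6)) = ½·(-88/7 + 100/7 − 32/7) = -10/7, so the X-coordinate is (-10/7)/(-5) = 2/7.
[XWZ] = ½·((-3)·(34/7−2) + (-22/7)·(2−4) + 4·(4−(34/7))) = ½·(-60/7 + 44/7 − 24/7) = -20/7, so the Y-coordinate is 4/7.
[XYW] = ½·((-3)·(6−(34/7)) + (-5)·(34/7−4) + (-22/7)·(4−6)) = ½·(-24/7 − 30/7 + 44/7) = -5/7, so the Z-coordinate is 1/7.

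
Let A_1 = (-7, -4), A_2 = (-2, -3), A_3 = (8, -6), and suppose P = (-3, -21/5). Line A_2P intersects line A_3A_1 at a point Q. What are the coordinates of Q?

Barycentric coordinates of P with respect to A_1A_2A_3: (3/5, 1/5, 1/5).
On side A_3A_1 the A_2-coordinate is zero; dropping P's A_2-weight 1/5 and renormalizing the remaining 1/5 : 3/5 gives weights 1/4, 3/4 on A_3, A_1.
Q = (1/4)·(8, -6) + (3/4)·(-7, -4) = (-13/4, -9/2).

(-13/4, -9/2)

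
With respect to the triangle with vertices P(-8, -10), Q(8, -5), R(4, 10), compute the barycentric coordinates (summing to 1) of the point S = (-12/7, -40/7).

(4/7, 2/7, 1/7)

Signed area of the reference triangle: [PQR] = ½·((-8)·(-5−10) + 8·(10−(-10)) + 4·(-10−(-5))) = ½·(120 + 160 − 20) = 130.
[SQR] = ½·((-12/7)·(-5−10) + 8·(10−(-40/7)) + 4·(-40/7−(-5))) = ½·(180/7 + 880/7 − 20/7) = 520/7, so the P-coordinate is (520/7)/130 = 4/7.
[PSR] = ½·((-8)·(-40/7−10) + (-12/7)·(10−(-10)) + 4·(-10−(-40/7))) = ½·(880/7 − 240/7 − 120/7) = 260/7, so the Q-coordinate is 2/7.
[PQS] = ½·((-8)·(-5−(-40/7)) + 8·(-40/7−(-10)) + (-12/7)·(-10−(-5))) = ½·(-40/7 + 240/7 + 60/7) = 130/7, so the R-coordinate is 1/7.
Check: 4/7 + 2/7 + 1/7 = 1.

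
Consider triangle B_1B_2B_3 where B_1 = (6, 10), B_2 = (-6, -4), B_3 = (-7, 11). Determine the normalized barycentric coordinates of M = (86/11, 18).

(13/11, -6/11, 4/11)

Signed area of the reference triangle: [B_1B_2B_3] = ½·(6·(-4−11) + (-6)·(11−10) + (-7)·(10−(-4))) = ½·(-90 − 6 − 98) = -97.
[MB_2B_3] = ½·((86/11)·(-4−11) + (-6)·(11−18) + (-7)·(18−(-4))) = ½·(-1290/11 + 42 − 154) = -1261/11, so the B_1-coordinate is (-1261/11)/(-97) = 13/11.
[B_1MB_3] = ½·(6·(18−11) + (86/11)·(11−10) + (-7)·(10−18)) = ½·(42 + 86/11 + 56) = 582/11, so the B_2-coordinate is -6/11.
[B_1B_2M] = ½·(6·(-4−18) + (-6)·(18−10) + (86/11)·(10−(-4))) = ½·(-132 − 48 + 1204/11) = -388/11, so the B_3-coordinate is 4/11.
Check: 13/11 − 6/11 + 4/11 = 1.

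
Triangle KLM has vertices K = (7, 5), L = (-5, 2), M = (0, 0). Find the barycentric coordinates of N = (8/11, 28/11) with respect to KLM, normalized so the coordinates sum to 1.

(4/11, 4/11, 3/11)

Signed area of the reference triangle: [KLM] = ½·(7·(2−0) + (-5)·(0−5) + 0·(5−2)) = ½·(14 + 25 + 0) = 39/2.
[NLM] = ½·((8/11)·(2−0) + (-5)·(0−(28/11)) + 0·(28/11−2)) = ½·(16/11 + 140/11 + 0) = 78/11, so the K-coordinate is (78/11)/(39/2) = 4/11.
[KNM] = ½·(7·(28/11−0) + (8/11)·(0−5) + 0·(5−(28/11))) = ½·(196/11 − 40/11 + 0) = 78/11, so the L-coordinate is 4/11.
[KLN] = ½·(7·(2−(28/11)) + (-5)·(28/11−5) + (8/11)·(5−2)) = ½·(-42/11 + 135/11 + 24/11) = 117/22, so the M-coordinate is 3/11.
Check: 4/11 + 4/11 + 3/11 = 1.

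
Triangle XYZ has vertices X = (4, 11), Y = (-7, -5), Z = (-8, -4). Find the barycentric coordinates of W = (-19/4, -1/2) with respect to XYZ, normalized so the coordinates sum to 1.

(1/4, 1/4, 1/2)

Signed area of the reference triangle: [XYZ] = ½·(4·(-5−(-4)) + (-7)·(-4−11) + (-8)·(11−(-5))) = ½·(-4 + 105 − 128) = -27/2.
[WYZ] = ½·((-19/4)·(-5−(-4)) + (-7)·(-4−(-1/2)) + (-8)·(-1/2−(-5))) = ½·(19/4 + 49/2 − 36) = -27/8, so the X-coordinate is (-27/8)/(-27/2) = 1/4.
[XWZ] = ½·(4·(-1/2−(-4)) + (-19/4)·(-4−11) + (-8)·(11−(-1/2))) = ½·(14 + 285/4 − 92) = -27/8, so the Y-coordinate is 1/4.
[XYW] = ½·(4·(-5−(-1/2)) + (-7)·(-1/2−11) + (-19/4)·(11−(-5))) = ½·(-18 + 161/2 − 76) = -27/4, so the Z-coordinate is 1/2.
Check: 1/4 + 1/4 + 1/2 = 1.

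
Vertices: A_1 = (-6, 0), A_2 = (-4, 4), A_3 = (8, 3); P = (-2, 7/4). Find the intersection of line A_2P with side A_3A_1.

(-4/3, 1)

Barycentric coordinates of P with respect to A_1A_2A_3: (1/2, 1/4, 1/4).
On side A_3A_1 the A_2-coordinate is zero; dropping P's A_2-weight 1/4 and renormalizing the remaining 1/4 : 1/2 gives weights 1/3, 2/3 on A_3, A_1.
Q = (1/3)·(8, 3) + (2/3)·(-6, 0) = (-4/3, 1).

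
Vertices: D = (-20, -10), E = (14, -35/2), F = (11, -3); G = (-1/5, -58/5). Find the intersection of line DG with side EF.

(13, -38/3)

Barycentric coordinates of G with respect to DEF: (2/5, 2/5, 1/5).
On side EF the D-coordinate is zero; dropping G's D-weight 2/5 and renormalizing the remaining 2/5 : 1/5 gives weights 2/3, 1/3 on E, F.
H = (2/3)·(14, -35/2) + (1/3)·(11, -3) = (13, -38/3).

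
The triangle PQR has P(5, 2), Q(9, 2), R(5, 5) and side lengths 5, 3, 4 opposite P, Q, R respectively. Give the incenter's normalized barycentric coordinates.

The incenter has barycentric coordinates proportional to the opposite side lengths: (5 : 3 : 4).
Normalizing by 5+3+4 = 12 gives (5/12, 1/4, 1/3).

(5/12, 1/4, 1/3)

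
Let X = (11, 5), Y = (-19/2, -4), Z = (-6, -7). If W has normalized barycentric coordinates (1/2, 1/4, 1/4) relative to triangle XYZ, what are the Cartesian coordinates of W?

W = (1/2)·X + (1/4)·Y + (1/4)·Z.
x-coordinate: (1/2)·11 + (1/4)·(-19/2) + (1/4)·(-6) = 13/8.
y-coordinate: (1/2)·5 + (1/4)·(-4) + (1/4)·(-7) = -1/4.

(13/8, -1/4)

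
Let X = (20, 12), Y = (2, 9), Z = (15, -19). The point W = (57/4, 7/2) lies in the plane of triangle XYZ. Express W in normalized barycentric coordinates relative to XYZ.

Signed area of the reference triangle: [XYZ] = ½·(20·(9−(-19)) + 2·(-19−12) + 15·(12−9)) = ½·(560 − 62 + 45) = 543/2.
[WYZ] = ½·((57/4)·(9−(-19)) + 2·(-19−(7/2)) + 15·(7/2−9)) = ½·(399 − 45 − 165/2) = 543/4, so the X-coordinate is (543/4)/(543/2) = 1/2.
[XWZ] = ½·(20·(7/2−(-19)) + (57/4)·(-19−12) + 15·(12−(7/2))) = ½·(450 − 1767/4 + 255/2) = 543/8, so the Y-coordinate is 1/4.
[XYW] = ½·(20·(9−(7/2)) + 2·(7/2−12) + (57/4)·(12−9)) = ½·(110 − 17 + 171/4) = 543/8, so the Z-coordinate is 1/4.

(1/2, 1/4, 1/4)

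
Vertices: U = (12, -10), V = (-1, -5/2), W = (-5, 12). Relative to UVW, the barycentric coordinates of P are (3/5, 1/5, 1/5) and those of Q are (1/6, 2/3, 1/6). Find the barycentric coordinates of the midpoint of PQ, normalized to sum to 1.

(23/60, 13/30, 11/60)

Since both coordinate triples sum to 1, the midpoint's barycentrics are the componentwise average.
(3/5+1/6)/2 = 23/60; similarly 13/30 and 11/60.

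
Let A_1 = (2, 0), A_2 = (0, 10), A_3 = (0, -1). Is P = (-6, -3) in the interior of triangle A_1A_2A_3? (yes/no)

no

Barycentric coordinates of P: (-3, 1/11, 43/11).
The three coordinates are negative, positive, positive; a point is interior exactly when all three are positive.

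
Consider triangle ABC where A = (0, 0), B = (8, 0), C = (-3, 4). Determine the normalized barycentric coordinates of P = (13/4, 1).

Signed area of the reference triangle: [ABC] = ½·(0·(0−4) + 8·(4−0) + (-3)·(0−0)) = ½·(0 + 32 + 0) = 16.
[PBC] = ½·((13/4)·(0−4) + 8·(4−1) + (-3)·(1−0)) = ½·(-13 + 24 − 3) = 4, so the A-coordinate is 4/16 = 1/4.
[APC] = ½·(0·(1−4) + (13/4)·(4−0) + (-3)·(0−1)) = ½·(0 + 13 + 3) = 8, so the B-coordinate is 1/2.
[ABP] = ½·(0·(0−1) + 8·(1−0) + (13/4)·(0−0)) = ½·(0 + 8 + 0) = 4, so the C-coordinate is 1/4.

(1/4, 1/2, 1/4)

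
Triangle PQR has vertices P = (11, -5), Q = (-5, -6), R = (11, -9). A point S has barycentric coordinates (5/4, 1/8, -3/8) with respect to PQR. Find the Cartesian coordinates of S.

(9, -29/8)

S = (5/4)·P + (1/8)·Q + (-3/8)·R.
x-coordinate: (5/4)·11 + (1/8)·(-5) + (-3/8)·11 = 9.
y-coordinate: (5/4)·(-5) + (1/8)·(-6) + (-3/8)·(-9) = -29/8.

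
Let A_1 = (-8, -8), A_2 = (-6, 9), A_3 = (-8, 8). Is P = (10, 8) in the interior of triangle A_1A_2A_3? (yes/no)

no

Barycentric coordinates of P: (9/16, 9, -137/16).
The three coordinates are positive, positive, negative; a point is interior exactly when all three are positive.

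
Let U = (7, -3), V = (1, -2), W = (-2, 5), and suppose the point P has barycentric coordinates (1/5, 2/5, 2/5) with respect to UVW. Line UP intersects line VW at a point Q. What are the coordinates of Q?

(-1/2, 3/2)

Line UP meets VW where the U-coordinate vanishes; zeroing P's U-weight and renormalizing leaves V, W-weights 2/5 : 2/5 → (1/2, 1/2).
So Q = (1/2)·V + (1/2)·W = (-1/2, 3/2).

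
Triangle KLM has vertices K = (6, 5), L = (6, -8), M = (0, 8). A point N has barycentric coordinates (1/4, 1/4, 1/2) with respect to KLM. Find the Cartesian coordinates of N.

N = (1/4)·K + (1/4)·L + (1/2)·M.
x-coordinate: (1/4)·6 + (1/4)·6 + (1/2)·0 = 3.
y-coordinate: (1/4)·5 + (1/4)·(-8) + (1/2)·8 = 13/4.

(3, 13/4)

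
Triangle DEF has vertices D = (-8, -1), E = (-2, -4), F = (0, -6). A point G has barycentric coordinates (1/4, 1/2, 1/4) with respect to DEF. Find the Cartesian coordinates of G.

(-3, -15/4)

G = (1/4)·D + (1/2)·E + (1/4)·F.
x-coordinate: (1/4)·(-8) + (1/2)·(-2) + (1/4)·0 = -3.
y-coordinate: (1/4)·(-1) + (1/2)·(-4) + (1/4)·(-6) = -15/4.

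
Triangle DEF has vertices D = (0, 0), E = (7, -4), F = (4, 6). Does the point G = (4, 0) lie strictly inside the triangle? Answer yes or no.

Barycentric coordinates of G: (9/29, 12/29, 8/29).
The three coordinates are positive, positive, positive; a point is interior exactly when all three are positive.

yes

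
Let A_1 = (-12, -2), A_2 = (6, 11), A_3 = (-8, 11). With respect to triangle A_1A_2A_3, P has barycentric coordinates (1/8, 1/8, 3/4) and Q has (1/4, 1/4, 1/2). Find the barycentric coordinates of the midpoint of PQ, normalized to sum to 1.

(3/16, 3/16, 5/8)

Since both coordinate triples sum to 1, the midpoint's barycentrics are the componentwise average.
(1/8+1/4)/2 = 3/16; similarly 3/16 and 5/8.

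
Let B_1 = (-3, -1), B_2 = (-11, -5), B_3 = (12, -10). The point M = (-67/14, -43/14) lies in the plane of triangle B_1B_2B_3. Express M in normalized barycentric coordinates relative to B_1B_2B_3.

(4/7, 5/14, 1/14)

Signed area of the reference triangle: [B_1B_2B_3] = ½·((-3)·(-5−(-10)) + (-11)·(-10−(-1)) + 12·(-1−(-5))) = ½·(-15 + 99 + 48) = 66.
[MB_2B_3] = ½·((-67/14)·(-5−(-10)) + (-11)·(-10−(-43/14)) + 12·(-43/14−(-5))) = ½·(-335/14 + 1067/14 + 162/7) = 264/7, so the B_1-coordinate is (264/7)/66 = 4/7.
[B_1MB_3] = ½·((-3)·(-43/14−(-10)) + (-67/14)·(-10−(-1)) + 12·(-1−(-43/14))) = ½·(-291/14 + 603/14 + 174/7) = 165/7, so the B_2-coordinate is 5/14.
[B_1B_2M] = ½·((-3)·(-5−(-43/14)) + (-11)·(-43/14−(-1)) + (-67/14)·(-1−(-5))) = ½·(81/14 + 319/14 − 134/7) = 33/7, so the B_3-coordinate is 1/14.
Check: 4/7 + 5/14 + 1/14 = 1.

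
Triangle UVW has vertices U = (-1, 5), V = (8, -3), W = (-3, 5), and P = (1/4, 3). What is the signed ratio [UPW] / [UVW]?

1/4

[UVW] = ½·((-1)·(-3−5) + 8·(5−5) + (-3)·(5−(-3))) = ½·(8 + 0 − 24) = -8.
[UPW] = ½·((-1)·(3−5) + (1/4)·(5−5) + (-3)·(5−3)) = ½·(2 + 0 − 6) = -2, so the ratio is (-2)/(-8) = 1/4.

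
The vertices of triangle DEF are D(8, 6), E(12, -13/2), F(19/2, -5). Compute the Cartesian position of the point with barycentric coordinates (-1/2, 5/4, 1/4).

(107/8, -99/8)

G = (-1/2)·D + (5/4)·E + (1/4)·F.
x-coordinate: (-1/2)·8 + (5/4)·12 + (1/4)·(19/2) = 107/8.
y-coordinate: (-1/2)·6 + (5/4)·(-13/2) + (1/4)·(-5) = -99/8.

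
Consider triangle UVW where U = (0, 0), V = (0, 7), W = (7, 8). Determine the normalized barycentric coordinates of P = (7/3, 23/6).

(1/2, 1/6, 1/3)

Signed area of the reference triangle: [UVW] = ½·(0·(7−8) + 0·(8−0) + 7·(0−7)) = ½·(0 + 0 − 49) = -49/2.
[PVW] = ½·((7/3)·(7−8) + 0·(8−(23/6)) + 7·(23/6−7)) = ½·(-7/3 + 0 − 133/6) = -49/4, so the U-coordinate is (-49/4)/(-49/2) = 1/2.
[UPW] = ½·(0·(23/6−8) + (7/3)·(8−0) + 7·(0−(23/6))) = ½·(0 + 56/3 − 161/6) = -49/12, so the V-coordinate is 1/6.
[UVP] = ½·(0·(7−(23/6)) + 0·(23/6−0) + (7/3)·(0−7)) = ½·(0 + 0 − 49/3) = -49/6, so the W-coordinate is 1/3.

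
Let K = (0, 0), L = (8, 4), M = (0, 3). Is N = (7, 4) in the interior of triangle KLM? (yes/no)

Barycentric coordinates of N: (-1/24, 7/8, 1/6).
The three coordinates are negative, positive, positive; a point is interior exactly when all three are positive.

no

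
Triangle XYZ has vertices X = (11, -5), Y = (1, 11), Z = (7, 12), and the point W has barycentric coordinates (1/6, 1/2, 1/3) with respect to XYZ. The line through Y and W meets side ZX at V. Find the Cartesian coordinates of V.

(25/3, 19/3)

Line YW meets ZX where the Y-coordinate vanishes; zeroing W's Y-weight and renormalizing leaves Z, X-weights 1/3 : 1/6 → (2/3, 1/3).
So V = (2/3)·Z + (1/3)·X = (25/3, 19/3).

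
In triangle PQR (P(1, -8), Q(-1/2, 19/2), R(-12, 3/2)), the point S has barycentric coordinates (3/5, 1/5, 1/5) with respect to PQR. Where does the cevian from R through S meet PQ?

Line RS meets PQ where the R-coordinate vanishes; zeroing S's R-weight and renormalizing leaves P, Q-weights 3/5 : 1/5 → (3/4, 1/4).
So T = (3/4)·P + (1/4)·Q = (5/8, -29/8).

(5/8, -29/8)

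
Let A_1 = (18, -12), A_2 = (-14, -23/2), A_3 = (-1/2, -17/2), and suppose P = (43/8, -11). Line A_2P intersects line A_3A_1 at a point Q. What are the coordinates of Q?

(71/6, -65/6)

Barycentric coordinates of P with respect to A_1A_2A_3: (1/2, 1/4, 1/4).
On side A_3A_1 the A_2-coordinate is zero; dropping P's A_2-weight 1/4 and renormalizing the remaining 1/4 : 1/2 gives weights 1/3, 2/3 on A_3, A_1.
Q = (1/3)·(-1/2, -17/2) + (2/3)·(18, -12) = (71/6, -65/6).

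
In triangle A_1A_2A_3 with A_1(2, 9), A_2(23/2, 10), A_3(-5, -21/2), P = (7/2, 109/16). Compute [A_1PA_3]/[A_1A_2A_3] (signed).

1/4

[A_1A_2A_3] = ½·(2·(10−(-21/2)) + (23/2)·(-21/2−9) + (-5)·(9−10)) = ½·(41 − 897/4 + 5) = -713/8.
[A_1PA_3] = ½·(2·(109/16−(-21/2)) + (7/2)·(-21/2−9) + (-5)·(9−(109/16))) = ½·(277/8 − 273/4 − 175/16) = -713/32, so the ratio is (-713/32)/(-713/8) = 1/4.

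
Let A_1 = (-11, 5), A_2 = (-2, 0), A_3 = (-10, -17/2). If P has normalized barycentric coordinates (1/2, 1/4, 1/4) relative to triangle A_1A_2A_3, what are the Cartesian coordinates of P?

(-17/2, 3/8)

P = (1/2)·A_1 + (1/4)·A_2 + (1/4)·A_3.
x-coordinate: (1/2)·(-11) + (1/4)·(-2) + (1/4)·(-10) = -17/2.
y-coordinate: (1/2)·5 + (1/4)·0 + (1/4)·(-17/2) = 3/8.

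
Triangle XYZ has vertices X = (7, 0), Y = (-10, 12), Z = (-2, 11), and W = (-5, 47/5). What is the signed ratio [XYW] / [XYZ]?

1/5

[XYZ] = ½·(7·(12−11) + (-10)·(11−0) + (-2)·(0−12)) = ½·(7 − 110 + 24) = -79/2.
[XYW] = ½·(7·(12−(47/5)) + (-10)·(47/5−0) + (-5)·(0−12)) = ½·(91/5 − 94 + 60) = -79/10, so the ratio is (-79/10)/(-79/2) = 1/5.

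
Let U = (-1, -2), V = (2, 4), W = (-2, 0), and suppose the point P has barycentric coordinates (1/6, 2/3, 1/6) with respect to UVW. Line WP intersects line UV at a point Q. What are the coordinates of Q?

Line WP meets UV where the W-coordinate vanishes; zeroing P's W-weight and renormalizing leaves U, V-weights 1/6 : 2/3 → (1/5, 4/5).
So Q = (1/5)·U + (4/5)·V = (7/5, 14/5).

(7/5, 14/5)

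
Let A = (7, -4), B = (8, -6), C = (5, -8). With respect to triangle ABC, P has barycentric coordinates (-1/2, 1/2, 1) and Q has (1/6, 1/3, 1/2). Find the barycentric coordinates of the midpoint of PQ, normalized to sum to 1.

(-1/6, 5/12, 3/4)

Since both coordinate triples sum to 1, the midpoint's barycentrics are the componentwise average.
(-1/2+1/6)/2 = -1/6; similarly 5/12 and 3/4.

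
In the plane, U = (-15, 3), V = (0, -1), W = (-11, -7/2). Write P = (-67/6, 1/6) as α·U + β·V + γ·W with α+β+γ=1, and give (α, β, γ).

(1/2, 1/6, 1/3)

Signed area of the reference triangle: [UVW] = ½·((-15)·(-1−(-7/2)) + 0·(-7/2−3) + (-11)·(3−(-1))) = ½·(-75/2 + 0 − 44) = -163/4.
[PVW] = ½·((-67/6)·(-1−(-7/2)) + 0·(-7/2−(1/6)) + (-11)·(1/6−(-1))) = ½·(-335/12 + 0 − 77/6) = -163/8, so the U-coordinate is (-163/8)/(-163/4) = 1/2.
[UPW] = ½·((-15)·(1/6−(-7/2)) + (-67/6)·(-7/2−3) + (-11)·(3−(1/6))) = ½·(-55 + 871/12 − 187/6) = -163/24, so the V-coordinate is 1/6.
[UVP] = ½·((-15)·(-1−(1/6)) + 0·(1/6−3) + (-67/6)·(3−(-1))) = ½·(35/2 + 0 − 134/3) = -163/12, so the W-coordinate is 1/3.
Check: 1/2 + 1/6 + 1/3 = 1.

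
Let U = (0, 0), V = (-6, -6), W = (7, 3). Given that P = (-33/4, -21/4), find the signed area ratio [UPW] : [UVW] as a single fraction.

1/2

[UVW] = ½·(0·(-6−3) + (-6)·(3−0) + 7·(0−(-6))) = ½·(0 − 18 + 42) = 12.
[UPW] = ½·(0·(-21/4−3) + (-33/4)·(3−0) + 7·(0−(-21/4))) = ½·(0 − 99/4 + 147/4) = 6, so the ratio is 6/12 = 1/2.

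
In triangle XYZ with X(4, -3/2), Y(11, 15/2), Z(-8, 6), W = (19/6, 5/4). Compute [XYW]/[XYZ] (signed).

1/6

[XYZ] = ½·(4·(15/2−6) + 11·(6−(-3/2)) + (-8)·(-3/2−(15/2))) = ½·(6 + 165/2 + 72) = 321/4.
[XYW] = ½·(4·(15/2−(5/4)) + 11·(5/4−(-3/2)) + (19/6)·(-3/2−(15/2))) = ½·(25 + 121/4 − 57/2) = 107/8, so the ratio is (107/8)/(321/4) = 1/6.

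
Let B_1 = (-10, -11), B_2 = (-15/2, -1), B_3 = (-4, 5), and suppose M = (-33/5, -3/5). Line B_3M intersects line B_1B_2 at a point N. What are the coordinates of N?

(-25/3, -13/3)

Barycentric coordinates of M with respect to B_1B_2B_3: (1/5, 2/5, 2/5).
On side B_1B_2 the B_3-coordinate is zero; dropping M's B_3-weight 2/5 and renormalizing the remaining 1/5 : 2/5 gives weights 1/3, 2/3 on B_1, B_2.
N = (1/3)·(-10, -11) + (2/3)·(-15/2, -1) = (-25/3, -13/3).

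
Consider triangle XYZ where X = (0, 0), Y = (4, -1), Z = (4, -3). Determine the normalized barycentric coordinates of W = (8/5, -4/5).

Signed area of the reference triangle: [XYZ] = ½·(0·(-1−(-3)) + 4·(-3−0) + 4·(0−(-1))) = ½·(0 − 12 + 4) = -4.
[WYZ] = ½·((8/5)·(-1−(-3)) + 4·(-3−(-4/5)) + 4·(-4/5−(-1))) = ½·(16/5 − 44/5 + 4/5) = -12/5, so the X-coordinate is (-12/5)/(-4) = 3/5.
[XWZ] = ½·(0·(-4/5−(-3)) + (8/5)·(-3−0) + 4·(0−(-4/5))) = ½·(0 − 24/5 + 16/5) = -4/5, so the Y-coordinate is 1/5.
[XYW] = ½·(0·(-1−(-4/5)) + 4·(-4/5−0) + (8/5)·(0−(-1))) = ½·(0 − 16/5 + 8/5) = -4/5, so the Z-coordinate is 1/5.

(3/5, 1/5, 1/5)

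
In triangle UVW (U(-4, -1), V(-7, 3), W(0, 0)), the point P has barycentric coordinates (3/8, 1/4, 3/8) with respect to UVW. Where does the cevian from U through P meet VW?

Line UP meets VW where the U-coordinate vanishes; zeroing P's U-weight and renormalizing leaves V, W-weights 1/4 : 3/8 → (2/5, 3/5).
So Q = (2/5)·V + (3/5)·W = (-14/5, 6/5).

(-14/5, 6/5)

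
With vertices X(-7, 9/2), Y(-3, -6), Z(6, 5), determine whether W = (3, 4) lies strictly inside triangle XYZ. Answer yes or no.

yes

Barycentric coordinates of W: (48/277, 23/277, 206/277).
The three coordinates are positive, positive, positive; a point is interior exactly when all three are positive.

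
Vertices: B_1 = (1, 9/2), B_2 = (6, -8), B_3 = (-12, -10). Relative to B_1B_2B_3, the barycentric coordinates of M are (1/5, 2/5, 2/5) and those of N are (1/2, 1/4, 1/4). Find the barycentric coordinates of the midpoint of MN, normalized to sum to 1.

(7/20, 13/40, 13/40)

Since both coordinate triples sum to 1, the midpoint's barycentrics are the componentwise average.
(1/5+1/2)/2 = 7/20; similarly 13/40 and 13/40.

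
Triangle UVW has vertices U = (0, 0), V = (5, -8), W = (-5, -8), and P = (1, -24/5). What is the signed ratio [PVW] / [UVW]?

[UVW] = ½·(0·(-8−(-8)) + 5·(-8−0) + (-5)·(0−(-8))) = ½·(0 − 40 − 40) = -40.
[PVW] = ½·(1·(-8−(-8)) + 5·(-8−(-24/5)) + (-5)·(-24/5−(-8))) = ½·(0 − 16 − 16) = -16, so the ratio is (-16)/(-40) = 2/5.

2/5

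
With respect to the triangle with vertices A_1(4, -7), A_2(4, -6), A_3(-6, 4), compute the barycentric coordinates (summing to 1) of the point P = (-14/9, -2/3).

(2/9, 2/9, 5/9)

Signed area of the reference triangle: [A_1A_2A_3] = ½·(4·(-6−4) + 4·(4−(-7)) + (-6)·(-7−(-6))) = ½·(-40 + 44 + 6) = 5.
[PA_2A_3] = ½·((-14/9)·(-6−4) + 4·(4−(-2/3)) + (-6)·(-2/3−(-6))) = ½·(140/9 + 56/3 − 32) = 10/9, so the A_1-coordinate is (10/9)/5 = 2/9.
[A_1PA_3] = ½·(4·(-2/3−4) + (-14/9)·(4−(-7)) + (-6)·(-7−(-2/3))) = ½·(-56/3 − 154/9 + 38) = 10/9, so the A_2-coordinate is 2/9.
[A_1A_2P] = ½·(4·(-6−(-2/3)) + 4·(-2/3−(-7)) + (-14/9)·(-7−(-6))) = ½·(-64/3 + 76/3 + 14/9) = 25/9, so the A_3-coordinate is 5/9.
Check: 2/9 + 2/9 + 5/9 = 1.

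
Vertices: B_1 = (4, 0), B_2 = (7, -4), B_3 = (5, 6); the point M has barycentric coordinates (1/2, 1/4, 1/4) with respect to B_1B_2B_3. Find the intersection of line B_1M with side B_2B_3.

Line B_1M meets B_2B_3 where the B_1-coordinate vanishes; zeroing M's B_1-weight and renormalizing leaves B_2, B_3-weights 1/4 : 1/4 → (1/2, 1/2).
So N = (1/2)·B_2 + (1/2)·B_3 = (6, 1).

(6, 1)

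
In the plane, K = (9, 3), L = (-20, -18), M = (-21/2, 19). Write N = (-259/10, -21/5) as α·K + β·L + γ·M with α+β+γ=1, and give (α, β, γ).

(-2/5, 4/5, 3/5)

Signed area of the reference triangle: [KLM] = ½·(9·(-18−19) + (-20)·(19−3) + (-21/2)·(3−(-18))) = ½·(-333 − 320 − 441/2) = -1747/4.
[NLM] = ½·((-259/10)·(-18−19) + (-20)·(19−(-21/5)) + (-21/2)·(-21/5−(-18))) = ½·(9583/10 − 464 − 1449/10) = 1747/10, so the K-coordinate is (1747/10)/(-1747/4) = -2/5.
[KNM] = ½·(9·(-21/5−19) + (-259/10)·(19−3) + (-21/2)·(3−(-21/5))) = ½·(-1044/5 − 2072/5 − 378/5) = -1747/5, so the L-coordinate is 4/5.
[KLN] = ½·(9·(-18−(-21/5)) + (-20)·(-21/5−3) + (-259/10)·(3−(-18))) = ½·(-621/5 + 144 − 5439/10) = -5241/20, so the M-coordinate is 3/5.
Check: -2/5 + 4/5 + 3/5 = 1.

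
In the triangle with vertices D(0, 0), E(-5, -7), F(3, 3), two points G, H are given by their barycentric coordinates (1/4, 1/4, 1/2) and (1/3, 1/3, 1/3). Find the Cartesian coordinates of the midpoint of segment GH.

Barycentric coordinates of the midpoint are the average: (7/24, 7/24, 5/12).
Converting: (7/24)·D + (7/24)·E + (5/12)·F = (-5/24, -19/24).

(-5/24, -19/24)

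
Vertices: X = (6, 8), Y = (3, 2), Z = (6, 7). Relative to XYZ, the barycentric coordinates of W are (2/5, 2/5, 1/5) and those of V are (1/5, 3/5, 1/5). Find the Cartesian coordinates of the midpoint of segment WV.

(9/2, 24/5)

Barycentric coordinates of the midpoint are the average: (3/10, 1/2, 1/5).
Converting: (3/10)·X + (1/2)·Y + (1/5)·Z = (9/2, 24/5).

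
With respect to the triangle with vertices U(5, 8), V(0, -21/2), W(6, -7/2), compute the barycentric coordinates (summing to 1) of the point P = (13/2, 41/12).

(1/2, -1/6, 2/3)

Signed area of the reference triangle: [UVW] = ½·(5·(-21/2−(-7/2)) + 0·(-7/2−8) + 6·(8−(-21/2))) = ½·(-35 + 0 + 111) = 38.
[PVW] = ½·((13/2)·(-21/2−(-7/2)) + 0·(-7/2−(41/12)) + 6·(41/12−(-21/2))) = ½·(-91/2 + 0 + 167/2) = 19, so the U-coordinate is 19/38 = 1/2.
[UPW] = ½·(5·(41/12−(-7/2)) + (13/2)·(-7/2−8) + 6·(8−(41/12))) = ½·(415/12 − 299/4 + 55/2) = -19/3, so the V-coordinate is -1/6.
[UVP] = ½·(5·(-21/2−(41/12)) + 0·(41/12−8) + (13/2)·(8−(-21/2))) = ½·(-835/12 + 0 + 481/4) = 76/3, so the W-coordinate is 2/3.
Check: 1/2 − 1/6 + 2/3 = 1.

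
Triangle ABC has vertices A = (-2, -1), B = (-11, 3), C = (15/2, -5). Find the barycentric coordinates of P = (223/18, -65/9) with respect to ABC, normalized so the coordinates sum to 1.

Signed area of the reference triangle: [ABC] = ½·((-2)·(3−(-5)) + (-11)·(-5−(-1)) + (15/2)·(-1−3)) = ½·(-16 + 44 − 30) = -1.
[PBC] = ½·((223/18)·(3−(-5)) + (-11)·(-5−(-65/9)) + (15/2)·(-65/9−3)) = ½·(892/9 − 220/9 − 230/3) = -1, so the A-coordinate is (-1)/(-1) = 1.
[APC] = ½·((-2)·(-65/9−(-5)) + (223/18)·(-5−(-1)) + (15/2)·(-1−(-65/9))) = ½·(40/9 − 446/9 + 140/3) = 7/9, so the B-coordinate is -7/9.
[ABP] = ½·((-2)·(3−(-65/9)) + (-11)·(-65/9−(-1)) + (223/18)·(-1−3)) = ½·(-184/9 + 616/9 − 446/9) = -7/9, so the C-coordinate is 7/9.
Check: 1 − 7/9 + 7/9 = 1.

(1, -7/9, 7/9)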